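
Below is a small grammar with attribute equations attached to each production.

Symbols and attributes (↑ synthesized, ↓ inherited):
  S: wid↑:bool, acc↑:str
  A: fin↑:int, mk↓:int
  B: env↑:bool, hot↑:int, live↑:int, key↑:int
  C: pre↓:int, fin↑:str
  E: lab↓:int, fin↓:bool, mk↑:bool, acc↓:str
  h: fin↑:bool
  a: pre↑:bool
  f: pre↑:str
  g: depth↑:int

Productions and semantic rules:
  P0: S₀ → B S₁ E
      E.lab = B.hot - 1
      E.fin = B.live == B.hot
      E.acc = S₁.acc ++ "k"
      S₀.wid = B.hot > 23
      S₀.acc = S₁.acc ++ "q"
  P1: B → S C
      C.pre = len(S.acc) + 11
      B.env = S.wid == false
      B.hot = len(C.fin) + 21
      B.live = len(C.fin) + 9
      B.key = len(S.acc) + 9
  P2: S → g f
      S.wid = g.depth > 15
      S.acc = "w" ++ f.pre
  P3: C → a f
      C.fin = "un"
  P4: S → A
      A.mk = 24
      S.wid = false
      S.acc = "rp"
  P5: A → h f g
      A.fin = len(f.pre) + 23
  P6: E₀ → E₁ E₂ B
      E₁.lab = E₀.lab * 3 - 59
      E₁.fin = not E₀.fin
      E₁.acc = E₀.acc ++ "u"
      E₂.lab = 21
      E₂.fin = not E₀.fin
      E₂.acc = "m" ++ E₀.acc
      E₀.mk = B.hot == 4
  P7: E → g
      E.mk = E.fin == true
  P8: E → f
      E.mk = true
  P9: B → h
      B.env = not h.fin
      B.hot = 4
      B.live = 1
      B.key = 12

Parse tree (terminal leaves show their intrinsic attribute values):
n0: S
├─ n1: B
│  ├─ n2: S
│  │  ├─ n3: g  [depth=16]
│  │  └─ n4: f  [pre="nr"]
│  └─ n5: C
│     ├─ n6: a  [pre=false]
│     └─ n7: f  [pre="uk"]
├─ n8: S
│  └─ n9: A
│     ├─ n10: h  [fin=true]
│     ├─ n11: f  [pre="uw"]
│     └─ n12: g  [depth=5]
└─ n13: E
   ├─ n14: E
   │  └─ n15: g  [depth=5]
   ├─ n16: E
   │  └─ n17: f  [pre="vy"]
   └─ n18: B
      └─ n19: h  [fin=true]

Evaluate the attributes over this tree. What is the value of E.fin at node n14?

1. n3.depth = 16  [terminal]
2. n4.pre = "nr"  [terminal]
3. n2.wid = true  [g.depth > 15]
4. n2.acc = "wnr"  ["w" ++ f.pre]
5. n5.pre = 14  [len(S.acc) + 11]
6. n6.pre = false  [terminal]
7. n7.pre = "uk"  [terminal]
8. n5.fin = "un"  ["un"]
9. n1.env = false  [S.wid == false]
10. n1.hot = 23  [len(C.fin) + 21]
11. n1.live = 11  [len(C.fin) + 9]
12. n1.key = 12  [len(S.acc) + 9]
13. n9.mk = 24  [24]
14. n10.fin = true  [terminal]
15. n11.pre = "uw"  [terminal]
16. n12.depth = 5  [terminal]
17. n9.fin = 25  [len(f.pre) + 23]
18. n8.wid = false  [false]
19. n8.acc = "rp"  ["rp"]
20. n13.lab = 22  [B.hot - 1]
21. n13.fin = false  [B.live == B.hot]
22. n13.acc = "rpk"  [S₁.acc ++ "k"]
23. n14.lab = 7  [E₀.lab * 3 - 59]
24. n14.fin = true  [not E₀.fin]
25. n14.acc = "rpku"  [E₀.acc ++ "u"]
26. n15.depth = 5  [terminal]
27. n14.mk = true  [E.fin == true]
28. n16.lab = 21  [21]
29. n16.fin = true  [not E₀.fin]
30. n16.acc = "mrpk"  ["m" ++ E₀.acc]
31. n17.pre = "vy"  [terminal]
32. n16.mk = true  [true]
33. n19.fin = true  [terminal]
34. n18.env = false  [not h.fin]
35. n18.hot = 4  [4]
36. n18.live = 1  [1]
37. n18.key = 12  [12]
38. n13.mk = true  [B.hot == 4]
39. n0.wid = false  [B.hot > 23]
40. n0.acc = "rpq"  [S₁.acc ++ "q"]

true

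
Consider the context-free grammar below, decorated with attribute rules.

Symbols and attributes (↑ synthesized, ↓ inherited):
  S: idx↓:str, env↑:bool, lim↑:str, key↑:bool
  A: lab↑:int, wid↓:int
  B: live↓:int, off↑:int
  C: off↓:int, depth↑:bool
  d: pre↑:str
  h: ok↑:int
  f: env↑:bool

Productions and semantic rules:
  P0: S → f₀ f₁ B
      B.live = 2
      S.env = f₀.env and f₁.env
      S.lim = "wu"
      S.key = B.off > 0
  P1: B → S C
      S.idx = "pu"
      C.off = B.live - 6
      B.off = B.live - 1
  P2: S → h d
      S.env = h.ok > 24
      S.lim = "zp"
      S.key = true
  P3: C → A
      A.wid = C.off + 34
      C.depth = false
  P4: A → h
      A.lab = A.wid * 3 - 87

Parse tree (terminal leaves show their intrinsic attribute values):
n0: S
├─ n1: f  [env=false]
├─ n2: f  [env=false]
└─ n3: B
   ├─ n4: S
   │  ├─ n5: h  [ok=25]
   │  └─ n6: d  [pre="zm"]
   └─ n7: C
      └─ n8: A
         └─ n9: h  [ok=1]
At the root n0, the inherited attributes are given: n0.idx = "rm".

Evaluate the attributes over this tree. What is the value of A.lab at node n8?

3

1. n0.idx = "rm"  [given at root]
2. n1.env = false  [terminal]
3. n2.env = false  [terminal]
4. n3.live = 2  [2]
5. n4.idx = "pu"  ["pu"]
6. n5.ok = 25  [terminal]
7. n6.pre = "zm"  [terminal]
8. n4.env = true  [h.ok > 24]
9. n4.lim = "zp"  ["zp"]
10. n4.key = true  [true]
11. n7.off = -4  [B.live - 6]
12. n8.wid = 30  [C.off + 34]
13. n9.ok = 1  [terminal]
14. n8.lab = 3  [A.wid * 3 - 87]
15. n7.depth = false  [false]
16. n3.off = 1  [B.live - 1]
17. n0.env = false  [f₀.env and f₁.env]
18. n0.lim = "wu"  ["wu"]
19. n0.key = true  [B.off > 0]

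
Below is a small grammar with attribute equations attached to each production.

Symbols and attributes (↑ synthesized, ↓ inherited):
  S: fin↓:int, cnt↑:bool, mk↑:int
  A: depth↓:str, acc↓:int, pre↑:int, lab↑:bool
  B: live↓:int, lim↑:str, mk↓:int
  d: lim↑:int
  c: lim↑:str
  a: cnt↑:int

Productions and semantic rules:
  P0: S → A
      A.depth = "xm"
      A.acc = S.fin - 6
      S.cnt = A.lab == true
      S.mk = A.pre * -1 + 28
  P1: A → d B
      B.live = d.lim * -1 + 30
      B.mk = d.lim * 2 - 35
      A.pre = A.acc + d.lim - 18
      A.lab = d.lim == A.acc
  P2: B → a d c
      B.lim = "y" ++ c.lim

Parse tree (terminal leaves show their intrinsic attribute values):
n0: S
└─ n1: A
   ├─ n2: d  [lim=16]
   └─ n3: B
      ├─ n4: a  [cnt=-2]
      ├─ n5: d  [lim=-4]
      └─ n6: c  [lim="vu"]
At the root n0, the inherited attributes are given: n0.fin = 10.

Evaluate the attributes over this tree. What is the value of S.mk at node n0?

1. n0.fin = 10  [given at root]
2. n1.depth = "xm"  ["xm"]
3. n1.acc = 4  [S.fin - 6]
4. n2.lim = 16  [terminal]
5. n3.live = 14  [d.lim * -1 + 30]
6. n3.mk = -3  [d.lim * 2 - 35]
7. n4.cnt = -2  [terminal]
8. n5.lim = -4  [terminal]
9. n6.lim = "vu"  [terminal]
10. n3.lim = "yvu"  ["y" ++ c.lim]
11. n1.pre = 2  [A.acc + d.lim - 18]
12. n1.lab = false  [d.lim == A.acc]
13. n0.cnt = false  [A.lab == true]
14. n0.mk = 26  [A.pre * -1 + 28]

26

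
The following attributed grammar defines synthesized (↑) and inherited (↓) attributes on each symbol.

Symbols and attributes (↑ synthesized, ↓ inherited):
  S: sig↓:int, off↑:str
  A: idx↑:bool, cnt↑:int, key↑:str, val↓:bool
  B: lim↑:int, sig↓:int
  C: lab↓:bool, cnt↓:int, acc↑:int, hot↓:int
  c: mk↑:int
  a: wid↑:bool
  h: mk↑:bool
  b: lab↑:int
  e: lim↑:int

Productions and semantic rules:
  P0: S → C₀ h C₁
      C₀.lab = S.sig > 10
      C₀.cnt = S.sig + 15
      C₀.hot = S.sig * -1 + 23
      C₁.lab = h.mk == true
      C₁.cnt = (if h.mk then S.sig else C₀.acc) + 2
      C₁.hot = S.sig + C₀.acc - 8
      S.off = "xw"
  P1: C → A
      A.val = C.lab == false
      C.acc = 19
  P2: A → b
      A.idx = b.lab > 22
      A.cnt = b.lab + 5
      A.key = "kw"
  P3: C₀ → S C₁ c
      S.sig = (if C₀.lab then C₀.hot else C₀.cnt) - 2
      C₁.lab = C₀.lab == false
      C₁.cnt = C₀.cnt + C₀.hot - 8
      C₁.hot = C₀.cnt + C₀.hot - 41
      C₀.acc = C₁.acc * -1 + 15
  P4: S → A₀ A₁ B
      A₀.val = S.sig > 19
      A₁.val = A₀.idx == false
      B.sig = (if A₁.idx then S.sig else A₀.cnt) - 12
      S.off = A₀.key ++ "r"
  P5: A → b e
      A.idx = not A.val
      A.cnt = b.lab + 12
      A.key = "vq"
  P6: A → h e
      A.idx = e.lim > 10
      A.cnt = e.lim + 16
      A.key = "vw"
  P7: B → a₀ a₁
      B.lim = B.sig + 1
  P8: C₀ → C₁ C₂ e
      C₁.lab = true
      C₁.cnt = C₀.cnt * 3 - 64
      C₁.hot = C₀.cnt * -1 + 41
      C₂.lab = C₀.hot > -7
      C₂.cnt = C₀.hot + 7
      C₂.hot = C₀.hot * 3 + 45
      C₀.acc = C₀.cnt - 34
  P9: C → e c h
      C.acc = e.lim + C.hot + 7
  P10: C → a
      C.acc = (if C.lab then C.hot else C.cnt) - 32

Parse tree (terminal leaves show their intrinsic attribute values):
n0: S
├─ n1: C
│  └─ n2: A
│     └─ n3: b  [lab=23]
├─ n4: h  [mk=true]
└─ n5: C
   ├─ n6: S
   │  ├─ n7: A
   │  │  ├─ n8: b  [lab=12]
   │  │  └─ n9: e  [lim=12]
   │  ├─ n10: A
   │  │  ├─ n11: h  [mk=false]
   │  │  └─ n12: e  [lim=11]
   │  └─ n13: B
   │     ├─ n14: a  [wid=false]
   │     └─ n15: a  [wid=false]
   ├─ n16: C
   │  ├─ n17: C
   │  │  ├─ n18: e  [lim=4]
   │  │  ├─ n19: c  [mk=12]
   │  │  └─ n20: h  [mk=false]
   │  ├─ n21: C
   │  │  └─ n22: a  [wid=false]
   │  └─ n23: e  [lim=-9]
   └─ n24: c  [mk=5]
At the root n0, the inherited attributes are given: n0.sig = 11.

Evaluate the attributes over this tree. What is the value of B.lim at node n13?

9

1. n0.sig = 11  [given at root]
2. n1.lab = true  [S.sig > 10]
3. n1.cnt = 26  [S.sig + 15]
4. n1.hot = 12  [S.sig * -1 + 23]
5. n2.val = false  [C.lab == false]
6. n3.lab = 23  [terminal]
7. n2.idx = true  [b.lab > 22]
8. n2.cnt = 28  [b.lab + 5]
9. n2.key = "kw"  ["kw"]
10. n1.acc = 19  [19]
11. n4.mk = true  [terminal]
12. n5.lab = true  [h.mk == true]
13. n5.cnt = 13  [(if h.mk then S.sig else C₀.acc) + 2]
14. n5.hot = 22  [S.sig + C₀.acc - 8]
15. n6.sig = 20  [(if C₀.lab then C₀.hot else C₀.cnt) - 2]
16. n7.val = true  [S.sig > 19]
17. n8.lab = 12  [terminal]
18. n9.lim = 12  [terminal]
19. n7.idx = false  [not A.val]
20. n7.cnt = 24  [b.lab + 12]
21. n7.key = "vq"  ["vq"]
22. n10.val = true  [A₀.idx == false]
23. n11.mk = false  [terminal]
24. n12.lim = 11  [terminal]
25. n10.idx = true  [e.lim > 10]
26. n10.cnt = 27  [e.lim + 16]
27. n10.key = "vw"  ["vw"]
28. n13.sig = 8  [(if A₁.idx then S.sig else A₀.cnt) - 12]
29. n14.wid = false  [terminal]
30. n15.wid = false  [terminal]
31. n13.lim = 9  [B.sig + 1]
32. n6.off = "vqr"  [A₀.key ++ "r"]
33. n16.lab = false  [C₀.lab == false]
34. n16.cnt = 27  [C₀.cnt + C₀.hot - 8]
35. n16.hot = -6  [C₀.cnt + C₀.hot - 41]
36. n17.lab = true  [true]
37. n17.cnt = 17  [C₀.cnt * 3 - 64]
38. n17.hot = 14  [C₀.cnt * -1 + 41]
39. n18.lim = 4  [terminal]
40. n19.mk = 12  [terminal]
41. n20.mk = false  [terminal]
42. n17.acc = 25  [e.lim + C.hot + 7]
43. n21.lab = true  [C₀.hot > -7]
44. n21.cnt = 1  [C₀.hot + 7]
45. n21.hot = 27  [C₀.hot * 3 + 45]
46. n22.wid = false  [terminal]
47. n21.acc = -5  [(if C.lab then C.hot else C.cnt) - 32]
48. n23.lim = -9  [terminal]
49. n16.acc = -7  [C₀.cnt - 34]
50. n24.mk = 5  [terminal]
51. n5.acc = 22  [C₁.acc * -1 + 15]
52. n0.off = "xw"  ["xw"]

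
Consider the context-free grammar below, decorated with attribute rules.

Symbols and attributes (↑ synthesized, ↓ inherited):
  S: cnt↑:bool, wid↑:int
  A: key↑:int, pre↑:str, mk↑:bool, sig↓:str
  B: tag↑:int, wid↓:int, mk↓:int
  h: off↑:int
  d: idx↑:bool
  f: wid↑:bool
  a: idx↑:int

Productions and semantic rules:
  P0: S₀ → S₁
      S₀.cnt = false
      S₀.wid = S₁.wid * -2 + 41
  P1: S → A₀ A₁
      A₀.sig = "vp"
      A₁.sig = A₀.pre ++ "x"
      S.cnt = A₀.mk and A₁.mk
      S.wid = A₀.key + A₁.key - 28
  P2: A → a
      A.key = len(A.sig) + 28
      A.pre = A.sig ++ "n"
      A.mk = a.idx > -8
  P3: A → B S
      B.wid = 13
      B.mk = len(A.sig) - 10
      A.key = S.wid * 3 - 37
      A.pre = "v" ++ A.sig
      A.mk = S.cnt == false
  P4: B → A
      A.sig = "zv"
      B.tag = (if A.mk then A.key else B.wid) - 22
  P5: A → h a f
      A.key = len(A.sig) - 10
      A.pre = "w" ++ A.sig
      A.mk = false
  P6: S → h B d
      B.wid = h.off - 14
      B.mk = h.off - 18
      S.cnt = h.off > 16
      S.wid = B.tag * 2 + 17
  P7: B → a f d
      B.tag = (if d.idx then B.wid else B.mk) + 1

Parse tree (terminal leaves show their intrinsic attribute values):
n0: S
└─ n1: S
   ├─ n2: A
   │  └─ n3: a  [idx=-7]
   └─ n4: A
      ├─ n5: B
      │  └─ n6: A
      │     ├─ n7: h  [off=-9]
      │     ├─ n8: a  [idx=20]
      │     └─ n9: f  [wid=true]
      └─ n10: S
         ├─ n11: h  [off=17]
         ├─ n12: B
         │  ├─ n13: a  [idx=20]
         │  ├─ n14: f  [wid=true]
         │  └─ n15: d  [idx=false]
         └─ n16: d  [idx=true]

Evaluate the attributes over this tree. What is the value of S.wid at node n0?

9

1. n2.sig = "vp"  ["vp"]
2. n3.idx = -7  [terminal]
3. n2.key = 30  [len(A.sig) + 28]
4. n2.pre = "vpn"  [A.sig ++ "n"]
5. n2.mk = true  [a.idx > -8]
6. n4.sig = "vpnx"  [A₀.pre ++ "x"]
7. n5.wid = 13  [13]
8. n5.mk = -6  [len(A.sig) - 10]
9. n6.sig = "zv"  ["zv"]
10. n7.off = -9  [terminal]
11. n8.idx = 20  [terminal]
12. n9.wid = true  [terminal]
13. n6.key = -8  [len(A.sig) - 10]
14. n6.pre = "wzv"  ["w" ++ A.sig]
15. n6.mk = false  [false]
16. n5.tag = -9  [(if A.mk then A.key else B.wid) - 22]
17. n11.off = 17  [terminal]
18. n12.wid = 3  [h.off - 14]
19. n12.mk = -1  [h.off - 18]
20. n13.idx = 20  [terminal]
21. n14.wid = true  [terminal]
22. n15.idx = false  [terminal]
23. n12.tag = 0  [(if d.idx then B.wid else B.mk) + 1]
24. n16.idx = true  [terminal]
25. n10.cnt = true  [h.off > 16]
26. n10.wid = 17  [B.tag * 2 + 17]
27. n4.key = 14  [S.wid * 3 - 37]
28. n4.pre = "vvpnx"  ["v" ++ A.sig]
29. n4.mk = false  [S.cnt == false]
30. n1.cnt = false  [A₀.mk and A₁.mk]
31. n1.wid = 16  [A₀.key + A₁.key - 28]
32. n0.cnt = false  [false]
33. n0.wid = 9  [S₁.wid * -2 + 41]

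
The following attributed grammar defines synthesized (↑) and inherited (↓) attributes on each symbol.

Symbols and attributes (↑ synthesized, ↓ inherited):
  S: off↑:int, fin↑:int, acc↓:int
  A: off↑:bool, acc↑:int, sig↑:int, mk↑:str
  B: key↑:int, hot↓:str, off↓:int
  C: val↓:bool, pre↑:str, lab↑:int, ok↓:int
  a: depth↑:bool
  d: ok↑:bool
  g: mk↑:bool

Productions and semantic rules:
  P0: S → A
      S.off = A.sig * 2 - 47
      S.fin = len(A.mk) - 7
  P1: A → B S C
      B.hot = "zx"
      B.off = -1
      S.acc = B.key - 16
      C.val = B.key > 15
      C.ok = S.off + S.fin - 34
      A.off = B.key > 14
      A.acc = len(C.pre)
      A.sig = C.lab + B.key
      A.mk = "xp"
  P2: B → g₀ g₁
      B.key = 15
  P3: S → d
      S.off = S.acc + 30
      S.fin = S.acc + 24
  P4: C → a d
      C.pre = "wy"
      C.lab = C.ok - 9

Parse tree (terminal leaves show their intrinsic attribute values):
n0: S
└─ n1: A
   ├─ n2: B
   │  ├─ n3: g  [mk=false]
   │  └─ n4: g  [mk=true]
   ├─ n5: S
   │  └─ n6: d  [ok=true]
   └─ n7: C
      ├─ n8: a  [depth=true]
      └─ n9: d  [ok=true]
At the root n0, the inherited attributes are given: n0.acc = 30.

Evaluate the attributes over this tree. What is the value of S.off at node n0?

1. n0.acc = 30  [given at root]
2. n2.hot = "zx"  ["zx"]
3. n2.off = -1  [-1]
4. n3.mk = false  [terminal]
5. n4.mk = true  [terminal]
6. n2.key = 15  [15]
7. n5.acc = -1  [B.key - 16]
8. n6.ok = true  [terminal]
9. n5.off = 29  [S.acc + 30]
10. n5.fin = 23  [S.acc + 24]
11. n7.val = false  [B.key > 15]
12. n7.ok = 18  [S.off + S.fin - 34]
13. n8.depth = true  [terminal]
14. n9.ok = true  [terminal]
15. n7.pre = "wy"  ["wy"]
16. n7.lab = 9  [C.ok - 9]
17. n1.off = true  [B.key > 14]
18. n1.acc = 2  [len(C.pre)]
19. n1.sig = 24  [C.lab + B.key]
20. n1.mk = "xp"  ["xp"]
21. n0.off = 1  [A.sig * 2 - 47]
22. n0.fin = -5  [len(A.mk) - 7]

1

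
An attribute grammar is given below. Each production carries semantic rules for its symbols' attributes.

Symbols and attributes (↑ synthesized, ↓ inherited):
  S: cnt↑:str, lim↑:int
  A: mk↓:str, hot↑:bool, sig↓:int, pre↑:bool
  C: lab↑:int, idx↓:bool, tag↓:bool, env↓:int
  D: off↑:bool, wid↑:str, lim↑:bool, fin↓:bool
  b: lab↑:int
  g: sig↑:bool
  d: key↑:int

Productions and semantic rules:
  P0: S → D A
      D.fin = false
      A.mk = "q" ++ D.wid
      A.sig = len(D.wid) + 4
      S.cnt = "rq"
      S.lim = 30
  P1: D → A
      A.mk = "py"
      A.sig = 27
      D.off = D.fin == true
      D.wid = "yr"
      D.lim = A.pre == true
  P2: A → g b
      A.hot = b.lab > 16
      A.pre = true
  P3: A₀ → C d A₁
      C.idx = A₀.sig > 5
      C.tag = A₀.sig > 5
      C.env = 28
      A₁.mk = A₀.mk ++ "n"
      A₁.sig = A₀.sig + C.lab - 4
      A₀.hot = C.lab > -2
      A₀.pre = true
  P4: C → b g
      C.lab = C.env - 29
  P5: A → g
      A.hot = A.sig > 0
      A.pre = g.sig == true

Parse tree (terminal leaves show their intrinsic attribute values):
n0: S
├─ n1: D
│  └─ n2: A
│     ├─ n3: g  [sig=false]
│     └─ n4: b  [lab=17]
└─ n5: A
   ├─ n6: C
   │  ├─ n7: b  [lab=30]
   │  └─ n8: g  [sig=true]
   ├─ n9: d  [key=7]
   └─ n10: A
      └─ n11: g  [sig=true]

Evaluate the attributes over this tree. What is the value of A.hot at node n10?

true

1. n1.fin = false  [false]
2. n2.mk = "py"  ["py"]
3. n2.sig = 27  [27]
4. n3.sig = false  [terminal]
5. n4.lab = 17  [terminal]
6. n2.hot = true  [b.lab > 16]
7. n2.pre = true  [true]
8. n1.off = false  [D.fin == true]
9. n1.wid = "yr"  ["yr"]
10. n1.lim = true  [A.pre == true]
11. n5.mk = "qyr"  ["q" ++ D.wid]
12. n5.sig = 6  [len(D.wid) + 4]
13. n6.idx = true  [A₀.sig > 5]
14. n6.tag = true  [A₀.sig > 5]
15. n6.env = 28  [28]
16. n7.lab = 30  [terminal]
17. n8.sig = true  [terminal]
18. n6.lab = -1  [C.env - 29]
19. n9.key = 7  [terminal]
20. n10.mk = "qyrn"  [A₀.mk ++ "n"]
21. n10.sig = 1  [A₀.sig + C.lab - 4]
22. n11.sig = true  [terminal]
23. n10.hot = true  [A.sig > 0]
24. n10.pre = true  [g.sig == true]
25. n5.hot = true  [C.lab > -2]
26. n5.pre = true  [true]
27. n0.cnt = "rq"  ["rq"]
28. n0.lim = 30  [30]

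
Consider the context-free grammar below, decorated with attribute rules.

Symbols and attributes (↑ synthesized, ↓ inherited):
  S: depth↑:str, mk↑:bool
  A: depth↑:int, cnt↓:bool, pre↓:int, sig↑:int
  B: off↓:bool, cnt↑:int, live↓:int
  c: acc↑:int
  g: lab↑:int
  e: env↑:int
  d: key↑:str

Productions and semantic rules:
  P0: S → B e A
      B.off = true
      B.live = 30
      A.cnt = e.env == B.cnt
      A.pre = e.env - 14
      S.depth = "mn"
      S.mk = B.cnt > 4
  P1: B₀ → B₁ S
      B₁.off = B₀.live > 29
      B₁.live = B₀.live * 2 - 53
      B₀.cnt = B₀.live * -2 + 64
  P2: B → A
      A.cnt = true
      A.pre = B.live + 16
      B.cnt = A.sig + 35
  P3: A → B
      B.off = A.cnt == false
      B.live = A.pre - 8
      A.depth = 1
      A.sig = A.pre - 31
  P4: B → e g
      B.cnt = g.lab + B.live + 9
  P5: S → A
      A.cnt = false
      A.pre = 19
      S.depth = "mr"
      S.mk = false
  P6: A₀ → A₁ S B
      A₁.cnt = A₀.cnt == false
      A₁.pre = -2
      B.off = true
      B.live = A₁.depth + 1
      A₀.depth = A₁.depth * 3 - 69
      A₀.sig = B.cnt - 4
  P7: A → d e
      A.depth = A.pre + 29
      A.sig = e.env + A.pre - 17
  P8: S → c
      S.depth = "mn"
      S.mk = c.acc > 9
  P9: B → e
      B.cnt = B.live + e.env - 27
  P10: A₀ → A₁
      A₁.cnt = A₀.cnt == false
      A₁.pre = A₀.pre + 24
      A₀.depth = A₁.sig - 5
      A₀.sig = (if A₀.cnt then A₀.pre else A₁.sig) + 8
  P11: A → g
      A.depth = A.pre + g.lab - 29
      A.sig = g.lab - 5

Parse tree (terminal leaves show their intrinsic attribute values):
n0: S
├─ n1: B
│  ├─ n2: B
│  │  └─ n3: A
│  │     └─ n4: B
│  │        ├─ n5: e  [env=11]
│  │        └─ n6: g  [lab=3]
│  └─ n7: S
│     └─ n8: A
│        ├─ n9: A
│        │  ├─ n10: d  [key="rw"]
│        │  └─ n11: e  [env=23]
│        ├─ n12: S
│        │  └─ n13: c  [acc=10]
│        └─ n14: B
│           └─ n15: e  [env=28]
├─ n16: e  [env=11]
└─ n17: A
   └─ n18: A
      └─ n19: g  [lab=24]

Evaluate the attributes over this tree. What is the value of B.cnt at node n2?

27

1. n1.off = true  [true]
2. n1.live = 30  [30]
3. n2.off = true  [B₀.live > 29]
4. n2.live = 7  [B₀.live * 2 - 53]
5. n3.cnt = true  [true]
6. n3.pre = 23  [B.live + 16]
7. n4.off = false  [A.cnt == false]
8. n4.live = 15  [A.pre - 8]
9. n5.env = 11  [terminal]
10. n6.lab = 3  [terminal]
11. n4.cnt = 27  [g.lab + B.live + 9]
12. n3.depth = 1  [1]
13. n3.sig = -8  [A.pre - 31]
14. n2.cnt = 27  [A.sig + 35]
15. n8.cnt = false  [false]
16. n8.pre = 19  [19]
17. n9.cnt = true  [A₀.cnt == false]
18. n9.pre = -2  [-2]
19. n10.key = "rw"  [terminal]
20. n11.env = 23  [terminal]
21. n9.depth = 27  [A.pre + 29]
22. n9.sig = 4  [e.env + A.pre - 17]
23. n13.acc = 10  [terminal]
24. n12.depth = "mn"  ["mn"]
25. n12.mk = true  [c.acc > 9]
26. n14.off = true  [true]
27. n14.live = 28  [A₁.depth + 1]
28. n15.env = 28  [terminal]
29. n14.cnt = 29  [B.live + e.env - 27]
30. n8.depth = 12  [A₁.depth * 3 - 69]
31. n8.sig = 25  [B.cnt - 4]
32. n7.depth = "mr"  ["mr"]
33. n7.mk = false  [false]
34. n1.cnt = 4  [B₀.live * -2 + 64]
35. n16.env = 11  [terminal]
36. n17.cnt = false  [e.env == B.cnt]
37. n17.pre = -3  [e.env - 14]
38. n18.cnt = true  [A₀.cnt == false]
39. n18.pre = 21  [A₀.pre + 24]
40. n19.lab = 24  [terminal]
41. n18.depth = 16  [A.pre + g.lab - 29]
42. n18.sig = 19  [g.lab - 5]
43. n17.depth = 14  [A₁.sig - 5]
44. n17.sig = 27  [(if A₀.cnt then A₀.pre else A₁.sig) + 8]
45. n0.depth = "mn"  ["mn"]
46. n0.mk = false  [B.cnt > 4]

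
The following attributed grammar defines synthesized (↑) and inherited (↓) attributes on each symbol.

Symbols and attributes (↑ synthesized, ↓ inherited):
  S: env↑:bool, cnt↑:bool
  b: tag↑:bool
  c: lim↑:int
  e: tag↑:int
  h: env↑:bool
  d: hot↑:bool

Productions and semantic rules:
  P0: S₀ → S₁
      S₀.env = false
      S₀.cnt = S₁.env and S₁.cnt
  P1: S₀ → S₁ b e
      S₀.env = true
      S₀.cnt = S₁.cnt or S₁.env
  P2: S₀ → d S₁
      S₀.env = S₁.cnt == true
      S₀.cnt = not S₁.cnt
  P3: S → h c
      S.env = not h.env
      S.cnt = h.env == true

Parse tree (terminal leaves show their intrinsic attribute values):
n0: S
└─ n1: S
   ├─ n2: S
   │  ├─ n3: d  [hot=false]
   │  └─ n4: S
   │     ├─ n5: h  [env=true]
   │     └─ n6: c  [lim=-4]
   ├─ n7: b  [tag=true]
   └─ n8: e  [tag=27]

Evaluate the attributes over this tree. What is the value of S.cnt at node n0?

true

1. n3.hot = false  [terminal]
2. n5.env = true  [terminal]
3. n6.lim = -4  [terminal]
4. n4.env = false  [not h.env]
5. n4.cnt = true  [h.env == true]
6. n2.env = true  [S₁.cnt == true]
7. n2.cnt = false  [not S₁.cnt]
8. n7.tag = true  [terminal]
9. n8.tag = 27  [terminal]
10. n1.env = true  [true]
11. n1.cnt = true  [S₁.cnt or S₁.env]
12. n0.env = false  [false]
13. n0.cnt = true  [S₁.env and S₁.cnt]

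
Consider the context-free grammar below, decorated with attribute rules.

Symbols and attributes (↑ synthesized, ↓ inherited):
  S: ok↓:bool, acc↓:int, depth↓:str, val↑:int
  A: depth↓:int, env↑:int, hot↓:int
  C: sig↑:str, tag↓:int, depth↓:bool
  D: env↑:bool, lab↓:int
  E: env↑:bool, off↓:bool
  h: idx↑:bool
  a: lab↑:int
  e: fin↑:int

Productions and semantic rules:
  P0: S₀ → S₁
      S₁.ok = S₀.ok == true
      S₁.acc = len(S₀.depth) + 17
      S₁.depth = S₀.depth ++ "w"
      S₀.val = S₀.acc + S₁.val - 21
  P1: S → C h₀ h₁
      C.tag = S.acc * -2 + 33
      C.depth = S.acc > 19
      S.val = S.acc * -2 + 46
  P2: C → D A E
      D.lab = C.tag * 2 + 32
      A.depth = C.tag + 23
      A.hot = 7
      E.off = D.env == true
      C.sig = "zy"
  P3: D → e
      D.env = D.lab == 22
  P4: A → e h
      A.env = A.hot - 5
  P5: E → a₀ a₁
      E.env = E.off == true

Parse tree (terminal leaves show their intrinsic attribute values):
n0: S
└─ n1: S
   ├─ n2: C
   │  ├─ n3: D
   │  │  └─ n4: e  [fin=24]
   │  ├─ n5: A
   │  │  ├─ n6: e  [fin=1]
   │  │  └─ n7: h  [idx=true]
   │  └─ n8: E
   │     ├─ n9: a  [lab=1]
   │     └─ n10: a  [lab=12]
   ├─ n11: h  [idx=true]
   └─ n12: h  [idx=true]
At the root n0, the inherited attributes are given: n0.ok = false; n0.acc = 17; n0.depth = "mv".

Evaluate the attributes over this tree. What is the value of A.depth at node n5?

18

1. n0.ok = false  [given at root]
2. n0.acc = 17  [given at root]
3. n0.depth = "mv"  [given at root]
4. n1.ok = false  [S₀.ok == true]
5. n1.acc = 19  [len(S₀.depth) + 17]
6. n1.depth = "mvw"  [S₀.depth ++ "w"]
7. n2.tag = -5  [S.acc * -2 + 33]
8. n2.depth = false  [S.acc > 19]
9. n3.lab = 22  [C.tag * 2 + 32]
10. n4.fin = 24  [terminal]
11. n3.env = true  [D.lab == 22]
12. n5.depth = 18  [C.tag + 23]
13. n5.hot = 7  [7]
14. n6.fin = 1  [terminal]
15. n7.idx = true  [terminal]
16. n5.env = 2  [A.hot - 5]
17. n8.off = true  [D.env == true]
18. n9.lab = 1  [terminal]
19. n10.lab = 12  [terminal]
20. n8.env = true  [E.off == true]
21. n2.sig = "zy"  ["zy"]
22. n11.idx = true  [terminal]
23. n12.idx = true  [terminal]
24. n1.val = 8  [S.acc * -2 + 46]
25. n0.val = 4  [S₀.acc + S₁.val - 21]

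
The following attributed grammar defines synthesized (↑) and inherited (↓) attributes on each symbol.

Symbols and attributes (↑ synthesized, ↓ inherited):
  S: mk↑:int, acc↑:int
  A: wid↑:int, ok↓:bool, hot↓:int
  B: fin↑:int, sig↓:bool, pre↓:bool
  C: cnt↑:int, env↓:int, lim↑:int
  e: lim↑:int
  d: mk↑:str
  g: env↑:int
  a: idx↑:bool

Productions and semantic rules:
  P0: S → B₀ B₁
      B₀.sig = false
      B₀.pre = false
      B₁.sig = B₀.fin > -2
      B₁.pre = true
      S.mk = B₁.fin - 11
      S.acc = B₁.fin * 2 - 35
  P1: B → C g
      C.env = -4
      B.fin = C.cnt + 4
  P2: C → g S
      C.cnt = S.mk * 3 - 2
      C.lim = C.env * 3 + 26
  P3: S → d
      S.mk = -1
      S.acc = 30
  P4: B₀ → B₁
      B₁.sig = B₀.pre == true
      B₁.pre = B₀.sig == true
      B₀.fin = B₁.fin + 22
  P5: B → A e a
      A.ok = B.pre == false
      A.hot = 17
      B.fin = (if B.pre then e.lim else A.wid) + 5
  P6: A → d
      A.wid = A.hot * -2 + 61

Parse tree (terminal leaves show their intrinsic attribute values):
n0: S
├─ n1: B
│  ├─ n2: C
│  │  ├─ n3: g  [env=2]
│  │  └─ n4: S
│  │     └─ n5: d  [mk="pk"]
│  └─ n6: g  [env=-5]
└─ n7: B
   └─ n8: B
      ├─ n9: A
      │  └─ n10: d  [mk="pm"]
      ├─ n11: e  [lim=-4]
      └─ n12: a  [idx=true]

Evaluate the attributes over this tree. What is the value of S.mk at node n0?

12

1. n1.sig = false  [false]
2. n1.pre = false  [false]
3. n2.env = -4  [-4]
4. n3.env = 2  [terminal]
5. n5.mk = "pk"  [terminal]
6. n4.mk = -1  [-1]
7. n4.acc = 30  [30]
8. n2.cnt = -5  [S.mk * 3 - 2]
9. n2.lim = 14  [C.env * 3 + 26]
10. n6.env = -5  [terminal]
11. n1.fin = -1  [C.cnt + 4]
12. n7.sig = true  [B₀.fin > -2]
13. n7.pre = true  [true]
14. n8.sig = true  [B₀.pre == true]
15. n8.pre = true  [B₀.sig == true]
16. n9.ok = false  [B.pre == false]
17. n9.hot = 17  [17]
18. n10.mk = "pm"  [terminal]
19. n9.wid = 27  [A.hot * -2 + 61]
20. n11.lim = -4  [terminal]
21. n12.idx = true  [terminal]
22. n8.fin = 1  [(if B.pre then e.lim else A.wid) + 5]
23. n7.fin = 23  [B₁.fin + 22]
24. n0.mk = 12  [B₁.fin - 11]
25. n0.acc = 11  [B₁.fin * 2 - 35]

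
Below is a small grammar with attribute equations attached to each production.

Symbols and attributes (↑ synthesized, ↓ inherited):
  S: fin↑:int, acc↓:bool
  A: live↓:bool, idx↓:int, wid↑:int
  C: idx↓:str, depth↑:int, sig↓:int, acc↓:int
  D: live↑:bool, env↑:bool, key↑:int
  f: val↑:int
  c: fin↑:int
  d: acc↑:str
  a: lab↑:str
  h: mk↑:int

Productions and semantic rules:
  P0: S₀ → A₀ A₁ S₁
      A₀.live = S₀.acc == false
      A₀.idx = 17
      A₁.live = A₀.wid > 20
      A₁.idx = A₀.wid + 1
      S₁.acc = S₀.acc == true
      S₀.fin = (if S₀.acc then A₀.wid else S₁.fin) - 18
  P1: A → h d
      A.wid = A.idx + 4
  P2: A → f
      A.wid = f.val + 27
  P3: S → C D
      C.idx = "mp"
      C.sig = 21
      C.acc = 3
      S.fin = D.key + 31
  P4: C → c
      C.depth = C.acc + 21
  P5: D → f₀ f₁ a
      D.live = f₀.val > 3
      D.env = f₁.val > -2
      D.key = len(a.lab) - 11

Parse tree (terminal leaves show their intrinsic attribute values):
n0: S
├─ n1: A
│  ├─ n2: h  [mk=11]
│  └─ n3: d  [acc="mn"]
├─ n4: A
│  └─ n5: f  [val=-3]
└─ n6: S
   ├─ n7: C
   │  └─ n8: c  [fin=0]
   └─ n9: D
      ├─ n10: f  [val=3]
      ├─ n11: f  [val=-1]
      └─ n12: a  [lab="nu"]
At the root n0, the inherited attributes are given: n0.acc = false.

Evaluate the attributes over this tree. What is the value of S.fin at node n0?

4

1. n0.acc = false  [given at root]
2. n1.live = true  [S₀.acc == false]
3. n1.idx = 17  [17]
4. n2.mk = 11  [terminal]
5. n3.acc = "mn"  [terminal]
6. n1.wid = 21  [A.idx + 4]
7. n4.live = true  [A₀.wid > 20]
8. n4.idx = 22  [A₀.wid + 1]
9. n5.val = -3  [terminal]
10. n4.wid = 24  [f.val + 27]
11. n6.acc = false  [S₀.acc == true]
12. n7.idx = "mp"  ["mp"]
13. n7.sig = 21  [21]
14. n7.acc = 3  [3]
15. n8.fin = 0  [terminal]
16. n7.depth = 24  [C.acc + 21]
17. n10.val = 3  [terminal]
18. n11.val = -1  [terminal]
19. n12.lab = "nu"  [terminal]
20. n9.live = false  [f₀.val > 3]
21. n9.env = true  [f₁.val > -2]
22. n9.key = -9  [len(a.lab) - 11]
23. n6.fin = 22  [D.key + 31]
24. n0.fin = 4  [(if S₀.acc then A₀.wid else S₁.fin) - 18]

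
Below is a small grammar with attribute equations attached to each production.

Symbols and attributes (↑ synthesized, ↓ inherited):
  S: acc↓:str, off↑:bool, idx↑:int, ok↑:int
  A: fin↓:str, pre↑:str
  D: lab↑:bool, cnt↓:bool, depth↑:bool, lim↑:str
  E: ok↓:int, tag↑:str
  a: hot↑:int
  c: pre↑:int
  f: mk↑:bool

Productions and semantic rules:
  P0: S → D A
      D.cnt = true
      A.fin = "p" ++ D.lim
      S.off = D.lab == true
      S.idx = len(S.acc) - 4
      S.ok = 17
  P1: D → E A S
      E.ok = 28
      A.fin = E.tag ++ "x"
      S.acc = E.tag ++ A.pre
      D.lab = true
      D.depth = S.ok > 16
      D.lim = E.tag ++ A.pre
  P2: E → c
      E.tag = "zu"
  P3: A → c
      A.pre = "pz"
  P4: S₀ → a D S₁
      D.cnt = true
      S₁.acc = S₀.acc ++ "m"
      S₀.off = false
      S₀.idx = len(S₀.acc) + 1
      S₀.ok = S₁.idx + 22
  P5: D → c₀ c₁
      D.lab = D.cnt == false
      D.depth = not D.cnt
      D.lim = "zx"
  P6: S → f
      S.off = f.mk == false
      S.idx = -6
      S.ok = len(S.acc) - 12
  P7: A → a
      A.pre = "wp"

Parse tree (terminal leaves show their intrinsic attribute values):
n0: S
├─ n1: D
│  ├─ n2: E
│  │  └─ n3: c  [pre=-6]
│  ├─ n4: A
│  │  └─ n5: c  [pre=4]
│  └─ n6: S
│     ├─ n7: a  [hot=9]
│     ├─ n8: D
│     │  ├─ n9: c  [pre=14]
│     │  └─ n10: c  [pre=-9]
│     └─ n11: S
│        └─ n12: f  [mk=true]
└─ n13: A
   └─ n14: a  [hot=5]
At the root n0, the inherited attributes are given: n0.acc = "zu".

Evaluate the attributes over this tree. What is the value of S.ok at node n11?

-7

1. n0.acc = "zu"  [given at root]
2. n1.cnt = true  [true]
3. n2.ok = 28  [28]
4. n3.pre = -6  [terminal]
5. n2.tag = "zu"  ["zu"]
6. n4.fin = "zux"  [E.tag ++ "x"]
7. n5.pre = 4  [terminal]
8. n4.pre = "pz"  ["pz"]
9. n6.acc = "zupz"  [E.tag ++ A.pre]
10. n7.hot = 9  [terminal]
11. n8.cnt = true  [true]
12. n9.pre = 14  [terminal]
13. n10.pre = -9  [terminal]
14. n8.lab = false  [D.cnt == false]
15. n8.depth = false  [not D.cnt]
16. n8.lim = "zx"  ["zx"]
17. n11.acc = "zupzm"  [S₀.acc ++ "m"]
18. n12.mk = true  [terminal]
19. n11.off = false  [f.mk == false]
20. n11.idx = -6  [-6]
21. n11.ok = -7  [len(S.acc) - 12]
22. n6.off = false  [false]
23. n6.idx = 5  [len(S₀.acc) + 1]
24. n6.ok = 16  [S₁.idx + 22]
25. n1.lab = true  [true]
26. n1.depth = false  [S.ok > 16]
27. n1.lim = "zupz"  [E.tag ++ A.pre]
28. n13.fin = "pzupz"  ["p" ++ D.lim]
29. n14.hot = 5  [terminal]
30. n13.pre = "wp"  ["wp"]
31. n0.off = true  [D.lab == true]
32. n0.idx = -2  [len(S.acc) - 4]
33. n0.ok = 17  [17]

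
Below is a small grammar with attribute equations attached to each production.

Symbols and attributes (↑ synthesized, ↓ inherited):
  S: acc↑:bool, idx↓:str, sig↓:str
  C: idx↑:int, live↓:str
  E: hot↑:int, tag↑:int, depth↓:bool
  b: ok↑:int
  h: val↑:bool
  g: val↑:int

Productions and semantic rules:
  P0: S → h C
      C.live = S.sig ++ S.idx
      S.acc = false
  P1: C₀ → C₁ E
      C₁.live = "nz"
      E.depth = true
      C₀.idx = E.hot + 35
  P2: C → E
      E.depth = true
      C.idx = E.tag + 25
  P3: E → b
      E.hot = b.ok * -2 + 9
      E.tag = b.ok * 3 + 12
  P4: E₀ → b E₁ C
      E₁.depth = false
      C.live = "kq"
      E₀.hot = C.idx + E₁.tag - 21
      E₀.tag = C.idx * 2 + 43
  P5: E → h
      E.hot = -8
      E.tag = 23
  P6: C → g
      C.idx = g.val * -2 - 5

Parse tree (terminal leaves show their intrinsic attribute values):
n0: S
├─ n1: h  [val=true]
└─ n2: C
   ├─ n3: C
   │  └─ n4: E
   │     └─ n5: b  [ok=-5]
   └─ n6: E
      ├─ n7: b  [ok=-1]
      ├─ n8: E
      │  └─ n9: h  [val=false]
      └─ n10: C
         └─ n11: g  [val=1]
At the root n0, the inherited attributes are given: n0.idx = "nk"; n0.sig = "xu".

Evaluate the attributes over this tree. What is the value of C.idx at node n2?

30

1. n0.idx = "nk"  [given at root]
2. n0.sig = "xu"  [given at root]
3. n1.val = true  [terminal]
4. n2.live = "xunk"  [S.sig ++ S.idx]
5. n3.live = "nz"  ["nz"]
6. n4.depth = true  [true]
7. n5.ok = -5  [terminal]
8. n4.hot = 19  [b.ok * -2 + 9]
9. n4.tag = -3  [b.ok * 3 + 12]
10. n3.idx = 22  [E.tag + 25]
11. n6.depth = true  [true]
12. n7.ok = -1  [terminal]
13. n8.depth = false  [false]
14. n9.val = false  [terminal]
15. n8.hot = -8  [-8]
16. n8.tag = 23  [23]
17. n10.live = "kq"  ["kq"]
18. n11.val = 1  [terminal]
19. n10.idx = -7  [g.val * -2 - 5]
20. n6.hot = -5  [C.idx + E₁.tag - 21]
21. n6.tag = 29  [C.idx * 2 + 43]
22. n2.idx = 30  [E.hot + 35]
23. n0.acc = false  [false]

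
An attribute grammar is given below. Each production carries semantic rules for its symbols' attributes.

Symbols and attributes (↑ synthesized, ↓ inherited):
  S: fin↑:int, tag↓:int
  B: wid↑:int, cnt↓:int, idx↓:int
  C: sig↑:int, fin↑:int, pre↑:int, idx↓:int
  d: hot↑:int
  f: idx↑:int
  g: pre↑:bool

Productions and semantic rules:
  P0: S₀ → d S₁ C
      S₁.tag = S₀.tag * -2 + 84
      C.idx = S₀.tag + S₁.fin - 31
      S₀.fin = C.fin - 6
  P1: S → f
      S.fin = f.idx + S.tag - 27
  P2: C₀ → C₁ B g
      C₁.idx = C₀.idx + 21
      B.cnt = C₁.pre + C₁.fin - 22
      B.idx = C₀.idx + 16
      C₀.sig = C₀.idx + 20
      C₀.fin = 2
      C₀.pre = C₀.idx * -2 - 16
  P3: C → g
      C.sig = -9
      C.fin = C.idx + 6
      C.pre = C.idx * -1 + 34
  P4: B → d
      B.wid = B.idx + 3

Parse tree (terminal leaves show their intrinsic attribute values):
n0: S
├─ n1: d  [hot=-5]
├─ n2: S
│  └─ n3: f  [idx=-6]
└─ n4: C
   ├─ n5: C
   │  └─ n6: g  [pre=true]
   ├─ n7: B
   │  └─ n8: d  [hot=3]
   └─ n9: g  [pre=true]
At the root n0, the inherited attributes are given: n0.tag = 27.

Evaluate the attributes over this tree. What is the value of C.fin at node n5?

20

1. n0.tag = 27  [given at root]
2. n1.hot = -5  [terminal]
3. n2.tag = 30  [S₀.tag * -2 + 84]
4. n3.idx = -6  [terminal]
5. n2.fin = -3  [f.idx + S.tag - 27]
6. n4.idx = -7  [S₀.tag + S₁.fin - 31]
7. n5.idx = 14  [C₀.idx + 21]
8. n6.pre = true  [terminal]
9. n5.sig = -9  [-9]
10. n5.fin = 20  [C.idx + 6]
11. n5.pre = 20  [C.idx * -1 + 34]
12. n7.cnt = 18  [C₁.pre + C₁.fin - 22]
13. n7.idx = 9  [C₀.idx + 16]
14. n8.hot = 3  [terminal]
15. n7.wid = 12  [B.idx + 3]
16. n9.pre = true  [terminal]
17. n4.sig = 13  [C₀.idx + 20]
18. n4.fin = 2  [2]
19. n4.pre = -2  [C₀.idx * -2 - 16]
20. n0.fin = -4  [C.fin - 6]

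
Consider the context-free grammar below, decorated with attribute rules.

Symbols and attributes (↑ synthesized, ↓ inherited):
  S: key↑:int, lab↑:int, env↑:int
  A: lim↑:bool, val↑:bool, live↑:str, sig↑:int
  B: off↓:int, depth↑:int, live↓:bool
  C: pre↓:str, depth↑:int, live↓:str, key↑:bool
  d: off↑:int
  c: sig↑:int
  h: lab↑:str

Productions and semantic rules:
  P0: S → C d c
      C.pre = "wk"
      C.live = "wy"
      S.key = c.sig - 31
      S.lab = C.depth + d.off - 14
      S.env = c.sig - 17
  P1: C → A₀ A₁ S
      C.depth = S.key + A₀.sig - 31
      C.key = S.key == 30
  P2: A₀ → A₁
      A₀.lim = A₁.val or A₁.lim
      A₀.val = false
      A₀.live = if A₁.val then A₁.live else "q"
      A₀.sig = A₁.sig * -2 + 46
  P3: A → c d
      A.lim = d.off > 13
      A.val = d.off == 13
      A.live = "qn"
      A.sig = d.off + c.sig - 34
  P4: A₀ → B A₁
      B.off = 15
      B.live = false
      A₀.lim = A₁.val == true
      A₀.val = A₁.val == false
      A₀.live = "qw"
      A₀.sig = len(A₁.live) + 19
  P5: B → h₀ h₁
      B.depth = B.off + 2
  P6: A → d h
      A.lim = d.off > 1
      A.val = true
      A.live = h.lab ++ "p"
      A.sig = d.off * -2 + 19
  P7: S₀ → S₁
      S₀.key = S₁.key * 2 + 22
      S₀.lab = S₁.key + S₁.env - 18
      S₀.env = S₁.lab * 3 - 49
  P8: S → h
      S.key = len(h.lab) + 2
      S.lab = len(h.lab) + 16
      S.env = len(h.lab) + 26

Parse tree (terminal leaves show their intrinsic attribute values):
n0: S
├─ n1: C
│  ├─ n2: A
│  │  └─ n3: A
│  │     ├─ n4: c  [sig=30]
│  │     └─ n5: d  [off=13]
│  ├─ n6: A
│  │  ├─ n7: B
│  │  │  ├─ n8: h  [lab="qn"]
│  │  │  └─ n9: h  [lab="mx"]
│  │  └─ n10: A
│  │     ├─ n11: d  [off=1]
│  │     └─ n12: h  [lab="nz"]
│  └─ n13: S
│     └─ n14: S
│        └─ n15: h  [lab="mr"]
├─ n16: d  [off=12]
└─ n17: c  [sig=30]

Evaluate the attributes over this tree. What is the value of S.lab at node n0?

1. n1.pre = "wk"  ["wk"]
2. n1.live = "wy"  ["wy"]
3. n4.sig = 30  [terminal]
4. n5.off = 13  [terminal]
5. n3.lim = false  [d.off > 13]
6. n3.val = true  [d.off == 13]
7. n3.live = "qn"  ["qn"]
8. n3.sig = 9  [d.off + c.sig - 34]
9. n2.lim = true  [A₁.val or A₁.lim]
10. n2.val = false  [false]
11. n2.live = "qn"  [if A₁.val then A₁.live else "q"]
12. n2.sig = 28  [A₁.sig * -2 + 46]
13. n7.off = 15  [15]
14. n7.live = false  [false]
15. n8.lab = "qn"  [terminal]
16. n9.lab = "mx"  [terminal]
17. n7.depth = 17  [B.off + 2]
18. n11.off = 1  [terminal]
19. n12.lab = "nz"  [terminal]
20. n10.lim = false  [d.off > 1]
21. n10.val = true  [true]
22. n10.live = "nzp"  [h.lab ++ "p"]
23. n10.sig = 17  [d.off * -2 + 19]
24. n6.lim = true  [A₁.val == true]
25. n6.val = false  [A₁.val == false]
26. n6.live = "qw"  ["qw"]
27. n6.sig = 22  [len(A₁.live) + 19]
28. n15.lab = "mr"  [terminal]
29. n14.key = 4  [len(h.lab) + 2]
30. n14.lab = 18  [len(h.lab) + 16]
31. n14.env = 28  [len(h.lab) + 26]
32. n13.key = 30  [S₁.key * 2 + 22]
33. n13.lab = 14  [S₁.key + S₁.env - 18]
34. n13.env = 5  [S₁.lab * 3 - 49]
35. n1.depth = 27  [S.key + A₀.sig - 31]
36. n1.key = true  [S.key == 30]
37. n16.off = 12  [terminal]
38. n17.sig = 30  [terminal]
39. n0.key = -1  [c.sig - 31]
40. n0.lab = 25  [C.depth + d.off - 14]
41. n0.env = 13  [c.sig - 17]

25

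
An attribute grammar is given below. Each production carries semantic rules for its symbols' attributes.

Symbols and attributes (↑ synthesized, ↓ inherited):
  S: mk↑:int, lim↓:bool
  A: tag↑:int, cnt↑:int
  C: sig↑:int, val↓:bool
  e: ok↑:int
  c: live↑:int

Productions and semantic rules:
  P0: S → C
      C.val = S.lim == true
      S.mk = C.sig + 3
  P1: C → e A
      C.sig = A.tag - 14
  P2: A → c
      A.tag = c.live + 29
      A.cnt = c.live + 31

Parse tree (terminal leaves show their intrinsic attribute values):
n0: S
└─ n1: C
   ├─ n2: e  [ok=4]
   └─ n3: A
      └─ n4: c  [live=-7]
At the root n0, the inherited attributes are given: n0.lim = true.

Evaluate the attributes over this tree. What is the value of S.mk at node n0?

11

1. n0.lim = true  [given at root]
2. n1.val = true  [S.lim == true]
3. n2.ok = 4  [terminal]
4. n4.live = -7  [terminal]
5. n3.tag = 22  [c.live + 29]
6. n3.cnt = 24  [c.live + 31]
7. n1.sig = 8  [A.tag - 14]
8. n0.mk = 11  [C.sig + 3]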